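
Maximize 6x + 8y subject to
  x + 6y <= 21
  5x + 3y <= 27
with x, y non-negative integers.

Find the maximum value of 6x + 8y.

42

Relaxing integrality, the LP optimum is 45.11 at (x,y) = (3.67, 2.89), which is not an integer point.
(x,y)=(3,3): 1·3+6·3=21≤21, 5·3+3·3=24≤27, objective 42.
(x,y)=(4,2): 1·4+6·2=16≤21, 5·4+3·2=26≤27, objective 40.
No feasible integer point exceeds 42.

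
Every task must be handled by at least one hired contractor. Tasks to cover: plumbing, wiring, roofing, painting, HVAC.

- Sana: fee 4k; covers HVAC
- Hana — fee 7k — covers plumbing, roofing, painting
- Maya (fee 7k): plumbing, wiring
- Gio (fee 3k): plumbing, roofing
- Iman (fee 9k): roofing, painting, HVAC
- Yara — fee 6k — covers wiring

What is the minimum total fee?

16

This is a weighted set-cover instance.
Choose Maya and Iman: together they cover plumbing, wiring, roofing, painting, HVAC — every task.
Total fee: 7 + 9 = 16.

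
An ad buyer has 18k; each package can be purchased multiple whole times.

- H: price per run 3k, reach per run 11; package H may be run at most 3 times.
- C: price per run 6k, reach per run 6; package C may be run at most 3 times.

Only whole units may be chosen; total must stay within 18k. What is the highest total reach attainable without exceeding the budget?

39

Take 3×H and 1×C: price 15 ≤ 18, reach 3·11 + 1·6 = 39.
H has the best ratio (11/3) and is taken to its limit of 3; remaining capacity is filled optimally with the others.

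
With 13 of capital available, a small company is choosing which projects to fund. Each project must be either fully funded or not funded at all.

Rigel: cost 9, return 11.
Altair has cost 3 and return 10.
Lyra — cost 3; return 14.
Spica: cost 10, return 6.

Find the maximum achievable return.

Allowing fractional choices, the relaxed optimum would be about 32.6, but projects are indivisible.
Rigel + Lyra: cost 9 + 3 = 12 ≤ 13, return 11 + 14 = 25.
Altair + Lyra: cost 3 + 3 = 6 ≤ 13, return 10 + 14 = 24.
Best is Rigel and Lyra with total return 25.

25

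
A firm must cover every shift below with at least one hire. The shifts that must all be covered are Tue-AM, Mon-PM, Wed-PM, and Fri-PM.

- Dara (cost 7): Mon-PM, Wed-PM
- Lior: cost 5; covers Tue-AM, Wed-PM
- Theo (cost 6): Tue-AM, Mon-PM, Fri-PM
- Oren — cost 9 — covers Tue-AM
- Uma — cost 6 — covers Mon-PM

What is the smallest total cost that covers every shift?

11

Choose Lior and Theo: together they cover Tue-AM, Mon-PM, Wed-PM, Fri-PM — every shift.
Total cost: 5 + 6 = 11.
No cover costs less than 11.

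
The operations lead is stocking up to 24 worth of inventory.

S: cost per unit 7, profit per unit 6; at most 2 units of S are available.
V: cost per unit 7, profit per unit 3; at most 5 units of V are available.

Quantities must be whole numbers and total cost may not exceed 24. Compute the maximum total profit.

15

This is a bounded integer knapsack.
1×S and 2×V: cost 21 ≤ 24, profit 1·6 + 2·3 = 12.
2×S and 1×V: cost 21 ≤ 24, profit 2·6 + 1·3 = 15.
Best is 15.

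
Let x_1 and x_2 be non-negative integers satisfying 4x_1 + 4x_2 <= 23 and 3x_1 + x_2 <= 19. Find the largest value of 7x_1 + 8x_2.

(x_1,x_2)=(0,5) is feasible, giving 40.
(x_1,x_2)=(1,4) is feasible, giving 39.
(x_1,x_2)=(0,4) is feasible, giving 32.
Maximum is 40 at (x_1,x_2)=(0,5).

40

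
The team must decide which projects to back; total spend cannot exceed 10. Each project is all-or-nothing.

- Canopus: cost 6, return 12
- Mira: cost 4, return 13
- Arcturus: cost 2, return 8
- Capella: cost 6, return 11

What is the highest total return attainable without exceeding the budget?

25

Mira + Arcturus: cost 4 + 2 = 6 ≤ 10, return 13 + 8 = 21.
Canopus + Mira: cost 6 + 4 = 10 ≤ 10, return 12 + 13 = 25.
Mira + Capella: cost 4 + 6 = 10 ≤ 10, return 13 + 11 = 24.
Best is Canopus and Mira with total return 25.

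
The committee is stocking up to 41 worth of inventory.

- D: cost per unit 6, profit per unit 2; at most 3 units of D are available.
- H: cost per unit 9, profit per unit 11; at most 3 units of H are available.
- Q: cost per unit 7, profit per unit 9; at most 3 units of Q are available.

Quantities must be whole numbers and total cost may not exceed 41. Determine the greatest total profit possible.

Q has the best ratio (9/7); taking only Q gives at most 3×9 = 27 (stopped by the supply cap of 3).
Mixing does better — 3×H and 2×Q: cost 41 ≤ 41, profit 3·11 + 2·9 = 51.

51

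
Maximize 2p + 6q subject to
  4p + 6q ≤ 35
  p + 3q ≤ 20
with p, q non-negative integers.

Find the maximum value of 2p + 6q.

32

Relaxing integrality, the LP optimum is 35.00 at (p,q) = (0, 5.83), which is not an integer point.
(p,q)=(1,5): 4·1+6·5=34≤35, 1·1+3·5=16≤20, objective 32.
(p,q)=(0,5): 4·0+6·5=30≤35, 1·0+3·5=15≤20, objective 30.
(p,q)=(2,4): 4·2+6·4=32≤35, 1·2+3·4=14≤20, objective 28.
No feasible integer point exceeds 32.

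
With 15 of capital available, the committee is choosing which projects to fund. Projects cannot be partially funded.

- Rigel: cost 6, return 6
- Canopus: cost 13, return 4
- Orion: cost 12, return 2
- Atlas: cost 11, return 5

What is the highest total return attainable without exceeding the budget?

6

Atlas: cost 11 ≤ 15, return 5.
Rigel: cost 6 ≤ 15, return 6.
Canopus: cost 13 ≤ 15, return 4.
Best is Rigel with total return 6.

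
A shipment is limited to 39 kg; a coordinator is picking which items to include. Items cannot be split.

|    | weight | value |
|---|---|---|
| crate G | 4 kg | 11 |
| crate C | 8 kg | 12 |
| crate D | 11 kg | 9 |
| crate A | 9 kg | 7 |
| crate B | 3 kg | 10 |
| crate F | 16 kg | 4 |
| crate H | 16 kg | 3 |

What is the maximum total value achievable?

crate G + crate C + crate A + crate B: weight 4 + 8 + 9 + 3 = 24 ≤ 39, value 11 + 12 + 7 + 10 = 40.
crate G + crate C + crate D + crate A + crate B: weight 4 + 8 + 11 + 9 + 3 = 35 ≤ 39, value 11 + 12 + 9 + 7 + 10 = 49.
crate G + crate C + crate D + crate B: weight 4 + 8 + 11 + 3 = 26 ≤ 39, value 11 + 12 + 9 + 10 = 42.
Best is crate G, crate C, crate D, crate A, and crate B with total value 49.

49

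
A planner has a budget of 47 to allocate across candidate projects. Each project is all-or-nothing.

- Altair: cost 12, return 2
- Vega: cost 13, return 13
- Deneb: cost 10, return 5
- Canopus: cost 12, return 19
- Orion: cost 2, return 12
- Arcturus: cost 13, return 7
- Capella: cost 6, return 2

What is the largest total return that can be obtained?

53

This is an integer program with binary decision variables.
Vega + Canopus + Orion + Arcturus + Capella: cost 13 + 12 + 2 + 13 + 6 = 46 ≤ 47, return 13 + 19 + 12 + 7 + 2 = 53.
Vega + Canopus + Orion + Arcturus: cost 13 + 12 + 2 + 13 = 40 ≤ 47, return 13 + 19 + 12 + 7 = 51.
Vega + Deneb + Canopus + Orion + Capella: cost 13 + 10 + 12 + 2 + 6 = 43 ≤ 47, return 13 + 5 + 19 + 12 + 2 = 51.
Best is Vega, Canopus, Orion, Arcturus, and Capella with total return 53.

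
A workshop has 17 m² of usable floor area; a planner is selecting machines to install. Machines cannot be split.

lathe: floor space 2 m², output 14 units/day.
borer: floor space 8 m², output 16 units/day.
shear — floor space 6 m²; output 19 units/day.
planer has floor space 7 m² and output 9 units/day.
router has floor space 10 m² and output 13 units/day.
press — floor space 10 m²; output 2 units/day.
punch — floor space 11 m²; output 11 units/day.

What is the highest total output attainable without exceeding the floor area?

49

Allowing fractional choices, the relaxed optimum would be about 50.3, but machines are indivisible.
lathe + borer + planer: floor space 2 + 8 + 7 = 17 ≤ 17, output 14 + 16 + 9 = 39.
lathe + borer + shear: floor space 2 + 8 + 6 = 16 ≤ 17, output 14 + 16 + 19 = 49.
lathe + shear + planer: floor space 2 + 6 + 7 = 15 ≤ 17, output 14 + 19 + 9 = 42.
Best is lathe, borer, and shear with total output 49.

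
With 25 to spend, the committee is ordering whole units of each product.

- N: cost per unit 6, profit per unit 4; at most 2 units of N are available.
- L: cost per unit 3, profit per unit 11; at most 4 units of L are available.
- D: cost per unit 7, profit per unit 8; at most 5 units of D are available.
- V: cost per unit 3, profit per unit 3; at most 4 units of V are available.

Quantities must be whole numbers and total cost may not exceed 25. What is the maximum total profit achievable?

58

Take 4×L, 1×D, and 2×V: cost 25 ≤ 25, profit 4·11 + 1·8 + 2·3 = 58.
L has the best ratio (11/3) and is taken to its limit of 4; remaining capacity is filled optimally with the others.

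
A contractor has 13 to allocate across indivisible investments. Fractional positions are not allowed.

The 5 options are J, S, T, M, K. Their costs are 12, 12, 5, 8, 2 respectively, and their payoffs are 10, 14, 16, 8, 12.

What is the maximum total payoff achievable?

Allowing fractional choices, the relaxed optimum would be about 35.0, but investments are indivisible.
T + K: cost 5 + 2 = 7 ≤ 13, payoff 16 + 12 = 28.
T + M: cost 5 + 8 = 13 ≤ 13, payoff 16 + 8 = 24.
M + K: cost 8 + 2 = 10 ≤ 13, payoff 8 + 12 = 20.
Best is T and K with total payoff 28.

28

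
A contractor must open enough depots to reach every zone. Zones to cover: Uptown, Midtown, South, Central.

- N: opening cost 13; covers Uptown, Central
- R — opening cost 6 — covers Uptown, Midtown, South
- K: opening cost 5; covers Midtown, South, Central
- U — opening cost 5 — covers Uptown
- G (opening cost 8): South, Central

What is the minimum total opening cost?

10

Choose K and U: together they cover Uptown, Midtown, South, Central — every zone.
Total opening cost: 5 + 5 = 10.
No cover costs less than 10.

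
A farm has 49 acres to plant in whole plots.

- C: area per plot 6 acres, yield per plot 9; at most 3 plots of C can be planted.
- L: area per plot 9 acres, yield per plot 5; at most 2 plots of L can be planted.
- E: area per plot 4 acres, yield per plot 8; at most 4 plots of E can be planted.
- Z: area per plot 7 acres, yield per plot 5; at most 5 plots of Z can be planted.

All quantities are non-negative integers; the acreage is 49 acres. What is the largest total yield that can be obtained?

E has the best ratio (8/4); taking only E gives at most 4×8 = 32 (stopped by the supply cap of 4).
Mixing does better — 3×C, 4×E, and 2×Z: area 48 ≤ 49, yield 3·9 + 4·8 + 2·5 = 69.

69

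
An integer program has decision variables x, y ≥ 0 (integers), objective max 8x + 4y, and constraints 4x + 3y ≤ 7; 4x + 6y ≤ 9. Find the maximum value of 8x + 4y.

8

Relaxing integrality, the LP optimum is 14.00 at (x,y) = (1.75, 0), which is not an integer point.
(x,y)=(1,0): 4·1+3·0=4≤7, 4·1+6·0=4≤9, objective 8.
(x,y)=(0,1): 4·0+3·1=3≤7, 4·0+6·1=6≤9, objective 4.
The best lattice point is (1,0), giving 8.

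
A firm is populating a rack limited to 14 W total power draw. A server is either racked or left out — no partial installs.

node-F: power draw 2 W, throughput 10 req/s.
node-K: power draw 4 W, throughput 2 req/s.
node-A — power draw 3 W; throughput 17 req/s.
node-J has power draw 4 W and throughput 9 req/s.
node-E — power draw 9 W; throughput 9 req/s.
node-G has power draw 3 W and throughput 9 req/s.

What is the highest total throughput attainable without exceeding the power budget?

node-F + node-A + node-J + node-G: power draw 2 + 3 + 4 + 3 = 12 ≤ 14, throughput 10 + 17 + 9 + 9 = 45.
node-F + node-K + node-A + node-J: power draw 2 + 4 + 3 + 4 = 13 ≤ 14, throughput 10 + 2 + 17 + 9 = 38.
node-F + node-K + node-A + node-G: power draw 2 + 4 + 3 + 3 = 12 ≤ 14, throughput 10 + 2 + 17 + 9 = 38.
Best is node-F, node-A, node-J, and node-G with total throughput 45.

45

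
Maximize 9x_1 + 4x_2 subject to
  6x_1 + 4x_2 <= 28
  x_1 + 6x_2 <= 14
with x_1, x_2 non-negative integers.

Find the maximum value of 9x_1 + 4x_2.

40

The continuous relaxation peaks at (4.67, 0) with value 42.00; rounding to a feasible lattice point costs some objective.
(x_1,x_2)=(4,1): 6·4+4·1=28≤28, 1·4+6·1=10≤14, objective 40.
(x_1,x_2)=(4,0): 6·4+4·0=24≤28, 1·4+6·0=4≤14, objective 36.
(x_1,x_2)=(3,1): 6·3+4·1=22≤28, 1·3+6·1=9≤14, objective 31.
(x_1,x_2)=(3,0): 6·3+4·0=18≤28, 1·3+6·0=3≤14, objective 27.
No feasible integer point exceeds 40.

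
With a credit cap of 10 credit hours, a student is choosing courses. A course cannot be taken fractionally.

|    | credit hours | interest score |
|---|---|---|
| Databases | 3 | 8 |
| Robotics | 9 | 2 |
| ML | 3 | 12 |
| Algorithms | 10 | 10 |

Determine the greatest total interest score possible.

20

Allowing fractional choices, the relaxed optimum would be about 24.0, but courses are indivisible.
Algorithms: credit hours 10 ≤ 10, interest score 10.
Databases + ML: credit hours 3 + 3 = 6 ≤ 10, interest score 8 + 12 = 20.
ML: credit hours 3 ≤ 10, interest score 12.
Best is Databases and ML with total interest score 20.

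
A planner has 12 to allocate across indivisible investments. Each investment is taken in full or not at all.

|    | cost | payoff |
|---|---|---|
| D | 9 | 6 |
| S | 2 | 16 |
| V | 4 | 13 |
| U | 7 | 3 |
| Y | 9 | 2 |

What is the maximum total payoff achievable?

29

Take S and V: cost 2 + 4 = 6 ≤ 12, payoff 16 + 13 = 29.
No other feasible combination does better.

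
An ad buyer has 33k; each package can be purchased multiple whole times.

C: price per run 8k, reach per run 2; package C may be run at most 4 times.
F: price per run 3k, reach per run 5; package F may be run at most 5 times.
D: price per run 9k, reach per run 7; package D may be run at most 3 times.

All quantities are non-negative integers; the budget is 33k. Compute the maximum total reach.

F has the best ratio (5/3); taking only F gives at most 5×5 = 25 (stopped by the supply cap of 5).
Mixing does better — 5×F and 2×D: price 33 ≤ 33, reach 5·5 + 2·7 = 39.

39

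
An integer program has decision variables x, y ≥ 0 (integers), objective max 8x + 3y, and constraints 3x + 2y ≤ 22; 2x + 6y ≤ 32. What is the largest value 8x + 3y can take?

(x,y)=(7,0): 3·7+2·0=21≤22, 2·7+6·0=14≤32, objective 56.
(x,y)=(6,1): 3·6+2·1=20≤22, 2·6+6·1=18≤32, objective 51.
(x,y)=(6,0): 3·6+2·0=18≤22, 2·6+6·0=12≤32, objective 48.
Maximum is 56 at (x,y)=(7,0).

56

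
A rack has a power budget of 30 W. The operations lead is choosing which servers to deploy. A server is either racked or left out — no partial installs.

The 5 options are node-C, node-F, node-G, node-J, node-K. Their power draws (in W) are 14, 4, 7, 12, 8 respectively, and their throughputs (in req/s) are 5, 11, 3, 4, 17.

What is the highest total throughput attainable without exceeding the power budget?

Take node-C, node-F, and node-K: power draw 14 + 4 + 8 = 26 ≤ 30, throughput 5 + 11 + 17 = 33.
No other feasible combination does better.

33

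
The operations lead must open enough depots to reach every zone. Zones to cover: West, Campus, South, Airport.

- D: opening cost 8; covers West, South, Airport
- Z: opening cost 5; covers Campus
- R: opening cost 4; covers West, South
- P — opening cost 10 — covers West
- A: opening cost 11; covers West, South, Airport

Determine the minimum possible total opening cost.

13

This is a weighted set-cover instance.
The greedy cost-per-new-zone heuristic would pick R, Z, and D for 17, but a cheaper cover exists.
Choose D and Z: together they cover West, Campus, South, Airport — every zone.
Total opening cost: 8 + 5 = 13.
No cover costs less than 13.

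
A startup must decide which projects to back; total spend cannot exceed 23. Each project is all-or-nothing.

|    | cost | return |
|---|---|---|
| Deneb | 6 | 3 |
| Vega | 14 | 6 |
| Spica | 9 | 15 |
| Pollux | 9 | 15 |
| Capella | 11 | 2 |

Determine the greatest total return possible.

Take Spica and Pollux: cost 9 + 9 = 18 ≤ 23, return 15 + 15 = 30.
No other feasible combination does better.

30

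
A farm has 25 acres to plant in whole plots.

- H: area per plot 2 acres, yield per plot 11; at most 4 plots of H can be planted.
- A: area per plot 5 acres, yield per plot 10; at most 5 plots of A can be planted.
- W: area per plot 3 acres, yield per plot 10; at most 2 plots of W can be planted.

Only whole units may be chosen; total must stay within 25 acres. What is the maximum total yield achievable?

84

4×H, 2×A, and 2×W: area 24 ≤ 25, yield 4·11 + 2·10 + 2·10 = 84.
4×H, 1×A, and 2×W: area 19 ≤ 25, yield 4·11 + 1·10 + 2·10 = 74.
Best is 84.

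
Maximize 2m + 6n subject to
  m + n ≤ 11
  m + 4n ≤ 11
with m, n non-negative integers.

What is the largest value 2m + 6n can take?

22

(m,n)=(11,0): 1·11+1·0=11≤11, 1·11+4·0=11≤11, objective 22.
(m,n)=(10,0): 1·10+1·0=10≤11, 1·10+4·0=10≤11, objective 20.
Maximum is 22 at (m,n)=(11,0).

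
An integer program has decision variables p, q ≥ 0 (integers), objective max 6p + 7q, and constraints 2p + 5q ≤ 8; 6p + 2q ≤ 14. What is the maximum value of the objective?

13

(p,q)=(1,1): 2·1+5·1=7≤8, 6·1+2·1=8≤14, objective 13.
(p,q)=(2,0): 2·2+5·0=4≤8, 6·2+2·0=12≤14, objective 12.
(p,q)=(0,1): 2·0+5·1=5≤8, 6·0+2·1=2≤14, objective 7.
No feasible integer point exceeds 13.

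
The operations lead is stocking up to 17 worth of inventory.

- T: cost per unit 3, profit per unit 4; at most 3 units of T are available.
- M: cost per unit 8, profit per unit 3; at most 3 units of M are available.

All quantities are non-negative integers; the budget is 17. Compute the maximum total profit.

3×T: cost 9 ≤ 17, profit 3·4 = 12.
3×T and 1×M: cost 17 ≤ 17, profit 3·4 + 1·3 = 15.
Best is 15.

15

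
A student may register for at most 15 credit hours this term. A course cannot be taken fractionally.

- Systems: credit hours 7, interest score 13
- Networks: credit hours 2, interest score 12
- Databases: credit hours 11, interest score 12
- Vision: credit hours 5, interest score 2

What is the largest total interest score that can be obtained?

27

Take Systems, Networks, and Vision: credit hours 7 + 2 + 5 = 14 ≤ 15, interest score 13 + 12 + 2 = 27.
No other feasible combination does better.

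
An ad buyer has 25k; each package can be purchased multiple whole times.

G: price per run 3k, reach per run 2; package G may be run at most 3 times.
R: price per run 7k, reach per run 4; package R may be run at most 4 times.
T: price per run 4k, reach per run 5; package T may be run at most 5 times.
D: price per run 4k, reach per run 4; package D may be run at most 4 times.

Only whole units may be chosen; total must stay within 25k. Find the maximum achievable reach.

29

T has the best ratio (5/4); taking only T gives at most 5×5 = 25 (stopped by the supply cap of 5).
Mixing does better — 5×T and 1×D: price 24 ≤ 25, reach 5·5 + 1·4 = 29.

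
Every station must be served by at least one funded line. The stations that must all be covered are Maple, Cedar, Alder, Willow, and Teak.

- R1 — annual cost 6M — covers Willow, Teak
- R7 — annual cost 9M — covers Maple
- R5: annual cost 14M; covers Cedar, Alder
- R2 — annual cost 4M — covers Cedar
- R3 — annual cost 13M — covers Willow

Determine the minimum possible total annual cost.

29

This is an integer covering problem.
The greedy cost-per-new-station heuristic would pick R1, R2, R7, and R5 for 33, but a cheaper cover exists.
Choose R1, R7, and R5: together they cover Maple, Cedar, Alder, Willow, Teak — every station.
Total annual cost: 6 + 9 + 14 = 29.
No cover costs less than 29.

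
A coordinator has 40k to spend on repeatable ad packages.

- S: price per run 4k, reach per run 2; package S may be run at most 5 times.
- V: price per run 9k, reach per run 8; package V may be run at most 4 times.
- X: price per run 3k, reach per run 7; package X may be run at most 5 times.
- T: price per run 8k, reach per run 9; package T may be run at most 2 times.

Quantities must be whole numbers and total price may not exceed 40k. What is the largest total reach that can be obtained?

This is a bounded integer knapsack.
Take 1×V, 5×X, and 2×T: price 40 ≤ 40, reach 1·8 + 5·7 + 2·9 = 61.
X has the best ratio (7/3) and is taken to its limit of 5; remaining capacity is filled optimally with the others.

61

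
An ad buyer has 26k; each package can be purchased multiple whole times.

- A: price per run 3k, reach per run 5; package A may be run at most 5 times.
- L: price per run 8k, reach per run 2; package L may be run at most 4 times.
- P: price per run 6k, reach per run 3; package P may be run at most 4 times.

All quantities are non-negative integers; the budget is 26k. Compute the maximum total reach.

Take 5×A and 1×P: price 21 ≤ 26, reach 5·5 + 1·3 = 28.
A has the best ratio (5/3) and is taken to its limit of 5; remaining capacity is filled optimally with the others.

28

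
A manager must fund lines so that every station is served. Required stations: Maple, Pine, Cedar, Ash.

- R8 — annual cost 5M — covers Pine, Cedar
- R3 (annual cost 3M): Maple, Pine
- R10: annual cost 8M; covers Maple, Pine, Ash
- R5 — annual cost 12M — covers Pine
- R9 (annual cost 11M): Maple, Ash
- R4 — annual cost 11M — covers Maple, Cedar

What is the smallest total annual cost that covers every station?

13

This is a weighted set-cover instance.
The greedy cost-per-new-station heuristic would pick R3, R8, and R10 for 16, but a cheaper cover exists.
Choose R8 and R10: together they cover Maple, Pine, Cedar, Ash — every station.
Total annual cost: 5 + 8 = 13.
No cover costs less than 13.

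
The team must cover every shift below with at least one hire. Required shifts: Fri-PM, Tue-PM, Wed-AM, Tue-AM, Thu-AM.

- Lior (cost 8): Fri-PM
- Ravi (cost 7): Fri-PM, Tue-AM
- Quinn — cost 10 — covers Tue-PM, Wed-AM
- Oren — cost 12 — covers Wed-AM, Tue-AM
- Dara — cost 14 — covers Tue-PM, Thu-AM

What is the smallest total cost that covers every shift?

31

Choose Ravi, Quinn, and Dara: together they cover Fri-PM, Tue-PM, Wed-AM, Tue-AM, Thu-AM — every shift.
Total cost: 7 + 10 + 14 = 31.
No cover costs less than 31.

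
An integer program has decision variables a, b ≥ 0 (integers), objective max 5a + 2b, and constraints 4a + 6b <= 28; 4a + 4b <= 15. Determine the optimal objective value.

Relaxing integrality, the LP optimum is 18.75 at (a,b) = (3.75, 0), which is not an integer point.
(a,b)=(3,0): 4·3+6·0=12≤28, 4·3+4·0=12≤15, objective 15.
(a,b)=(2,1): 4·2+6·1=14≤28, 4·2+4·1=12≤15, objective 12.
(a,b)=(2,0): 4·2+6·0=8≤28, 4·2+4·0=8≤15, objective 10.
No feasible integer point exceeds 15.

15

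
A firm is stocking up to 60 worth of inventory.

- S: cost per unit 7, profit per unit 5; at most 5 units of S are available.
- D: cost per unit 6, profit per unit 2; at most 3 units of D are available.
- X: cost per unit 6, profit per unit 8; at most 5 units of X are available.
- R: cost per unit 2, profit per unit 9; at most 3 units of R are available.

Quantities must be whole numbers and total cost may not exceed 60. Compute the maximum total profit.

82

Take 3×S, 5×X, and 3×R: cost 57 ≤ 60, profit 3·5 + 5·8 + 3·9 = 82.
R has the best ratio (9/2) and is taken to its limit of 3; remaining capacity is filled optimally with the others.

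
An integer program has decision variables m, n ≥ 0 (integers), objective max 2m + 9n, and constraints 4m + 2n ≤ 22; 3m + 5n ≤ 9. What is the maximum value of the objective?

(m,n)=(1,1) is feasible, giving 11.
(m,n)=(0,1) is feasible, giving 9.
(m,n)=(2,0) is feasible, giving 4.
The best lattice point is (1,1), giving 11.

11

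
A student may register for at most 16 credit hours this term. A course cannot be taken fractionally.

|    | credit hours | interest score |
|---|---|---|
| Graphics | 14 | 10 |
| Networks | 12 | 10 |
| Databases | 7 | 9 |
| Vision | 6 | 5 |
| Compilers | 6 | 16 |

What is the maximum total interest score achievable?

Allowing fractional choices, the relaxed optimum would be about 27.5, but courses are indivisible.
Databases + Compilers: credit hours 7 + 6 = 13 ≤ 16, interest score 9 + 16 = 25.
Vision + Compilers: credit hours 6 + 6 = 12 ≤ 16, interest score 5 + 16 = 21.
Best is Databases and Compilers with total interest score 25.

25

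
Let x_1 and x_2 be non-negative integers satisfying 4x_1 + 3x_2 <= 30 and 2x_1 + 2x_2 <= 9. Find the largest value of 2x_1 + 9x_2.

Relaxing integrality, the LP optimum is 40.50 at (x_1,x_2) = (0, 4.5), which is not an integer point.
(x_1,x_2)=(0,4): 4·0+3·4=12≤30, 2·0+2·4=8≤9, objective 36.
(x_1,x_2)=(1,3): 4·1+3·3=13≤30, 2·1+2·3=8≤9, objective 29.
(x_1,x_2)=(0,3): 4·0+3·3=9≤30, 2·0+2·3=6≤9, objective 27.
Maximum is 36 at (x_1,x_2)=(0,4).

36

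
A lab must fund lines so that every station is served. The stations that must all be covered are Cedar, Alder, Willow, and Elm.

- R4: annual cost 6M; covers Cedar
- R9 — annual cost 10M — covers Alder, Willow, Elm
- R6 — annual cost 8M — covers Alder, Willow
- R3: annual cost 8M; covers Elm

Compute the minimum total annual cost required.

16

Choose R4 and R9: together they cover Cedar, Alder, Willow, Elm — every station.
Total annual cost: 6 + 10 = 16.
No cover costs less than 16.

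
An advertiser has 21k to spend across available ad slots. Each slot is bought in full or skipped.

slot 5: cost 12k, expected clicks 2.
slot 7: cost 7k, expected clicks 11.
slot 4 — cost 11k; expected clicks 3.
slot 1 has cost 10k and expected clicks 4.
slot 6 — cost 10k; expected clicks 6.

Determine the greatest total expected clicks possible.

17

Take slot 7 and slot 6: cost 7 + 10 = 17 ≤ 21, expected clicks 11 + 6 = 17.
No other feasible combination does better.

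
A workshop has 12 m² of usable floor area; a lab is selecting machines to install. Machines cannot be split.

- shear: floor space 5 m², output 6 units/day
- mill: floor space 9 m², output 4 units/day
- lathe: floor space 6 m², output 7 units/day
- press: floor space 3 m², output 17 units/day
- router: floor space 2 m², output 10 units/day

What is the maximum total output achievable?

This is an integer program with binary decision variables.
Take lathe, press, and router: floor space 6 + 3 + 2 = 11 ≤ 12, output 7 + 17 + 10 = 34.
No other feasible combination does better.

34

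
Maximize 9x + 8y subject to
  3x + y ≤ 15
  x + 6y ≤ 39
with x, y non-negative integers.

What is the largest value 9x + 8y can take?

(x,y)=(3,6) is feasible, giving 75.
(x,y)=(3,5) is feasible, giving 67.
(x,y)=(2,6) is feasible, giving 66.
No feasible integer point exceeds 75.

75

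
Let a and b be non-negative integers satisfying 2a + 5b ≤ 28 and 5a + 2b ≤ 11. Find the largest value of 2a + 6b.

(a,b)=(0,5): 2·0+5·5=25≤28, 5·0+2·5=10≤11, objective 30.
(a,b)=(0,4): 2·0+5·4=20≤28, 5·0+2·4=8≤11, objective 24.
The best lattice point is (0,5), giving 30.

30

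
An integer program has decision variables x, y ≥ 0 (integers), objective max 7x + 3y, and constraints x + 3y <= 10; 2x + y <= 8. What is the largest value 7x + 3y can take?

28

(x,y)=(4,0): 1·4+3·0=4≤10, 2·4+1·0=8≤8, objective 28.
(x,y)=(3,1): 1·3+3·1=6≤10, 2·3+1·1=7≤8, objective 24.
No feasible integer point exceeds 28.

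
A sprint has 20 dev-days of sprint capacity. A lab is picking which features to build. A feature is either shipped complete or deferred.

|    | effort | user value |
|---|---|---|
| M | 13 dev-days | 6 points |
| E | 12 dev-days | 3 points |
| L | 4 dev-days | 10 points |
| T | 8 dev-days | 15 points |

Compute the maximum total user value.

25

Take L and T: effort 4 + 8 = 12 ≤ 20, user value 10 + 15 = 25.
No other feasible combination does better.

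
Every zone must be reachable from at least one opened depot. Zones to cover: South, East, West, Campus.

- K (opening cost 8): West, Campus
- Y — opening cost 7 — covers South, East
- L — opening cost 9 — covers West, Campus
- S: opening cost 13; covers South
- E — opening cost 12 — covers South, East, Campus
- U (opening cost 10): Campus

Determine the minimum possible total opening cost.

This is an integer covering problem.
Choose K and Y: together they cover South, East, West, Campus — every zone.
Total opening cost: 8 + 7 = 15.

15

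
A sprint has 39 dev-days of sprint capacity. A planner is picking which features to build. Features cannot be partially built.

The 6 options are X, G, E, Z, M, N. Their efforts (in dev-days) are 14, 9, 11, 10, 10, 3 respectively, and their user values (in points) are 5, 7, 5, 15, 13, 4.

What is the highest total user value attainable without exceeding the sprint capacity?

Take G, Z, M, and N: effort 9 + 10 + 10 + 3 = 32 ≤ 39, user value 7 + 15 + 13 + 4 = 39.
No other feasible combination does better.

39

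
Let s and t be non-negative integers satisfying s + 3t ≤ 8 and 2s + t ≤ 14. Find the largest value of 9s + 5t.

The continuous relaxation peaks at (6.8, 0.4) with value 63.20; rounding to a feasible lattice point costs some objective.
(s,t)=(7,0): 1·7+3·0=7≤8, 2·7+1·0=14≤14, objective 63.
(s,t)=(6,0): 1·6+3·0=6≤8, 2·6+1·0=12≤14, objective 54.
No feasible integer point exceeds 63.

63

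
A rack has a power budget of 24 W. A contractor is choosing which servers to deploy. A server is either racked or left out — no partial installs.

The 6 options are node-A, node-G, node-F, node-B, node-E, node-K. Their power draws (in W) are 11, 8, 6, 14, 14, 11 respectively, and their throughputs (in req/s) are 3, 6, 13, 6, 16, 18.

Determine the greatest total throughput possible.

Take node-F and node-K: power draw 6 + 11 = 17 ≤ 24, throughput 13 + 18 = 31.
No other feasible combination does better.

31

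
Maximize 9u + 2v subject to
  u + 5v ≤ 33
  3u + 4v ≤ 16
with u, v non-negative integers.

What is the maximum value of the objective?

Relaxing integrality, the LP optimum is 48.00 at (u,v) = (5.33, 0), which is not an integer point.
(u,v)=(5,0): 1·5+5·0=5≤33, 3·5+4·0=15≤16, objective 45.
(u,v)=(4,1): 1·4+5·1=9≤33, 3·4+4·1=16≤16, objective 38.
(u,v)=(4,0): 1·4+5·0=4≤33, 3·4+4·0=12≤16, objective 36.
Maximum is 45 at (u,v)=(5,0).

45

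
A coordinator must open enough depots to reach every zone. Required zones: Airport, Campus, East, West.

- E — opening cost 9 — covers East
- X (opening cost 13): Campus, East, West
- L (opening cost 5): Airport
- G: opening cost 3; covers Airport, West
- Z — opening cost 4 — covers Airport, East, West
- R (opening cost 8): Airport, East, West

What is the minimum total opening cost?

16

This is a weighted set-cover instance.
The greedy cost-per-new-zone heuristic would pick Z and X for 17, but a cheaper cover exists.
Choose X and G: together they cover Airport, Campus, East, West — every zone.
Total opening cost: 13 + 3 = 16.
No cover costs less than 16.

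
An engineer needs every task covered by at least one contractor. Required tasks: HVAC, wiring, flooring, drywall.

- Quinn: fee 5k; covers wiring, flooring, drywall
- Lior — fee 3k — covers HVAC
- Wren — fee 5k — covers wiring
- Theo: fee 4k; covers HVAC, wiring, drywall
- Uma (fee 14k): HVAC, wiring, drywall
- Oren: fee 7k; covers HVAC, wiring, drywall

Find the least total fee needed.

8

Choose Quinn and Lior: together they cover HVAC, wiring, flooring, drywall — every task.
Total fee: 5 + 3 = 8.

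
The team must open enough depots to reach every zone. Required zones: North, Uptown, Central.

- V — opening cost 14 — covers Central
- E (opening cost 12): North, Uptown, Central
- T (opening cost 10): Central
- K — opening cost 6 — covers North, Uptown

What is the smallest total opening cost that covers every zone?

The greedy cost-per-new-zone heuristic would pick K and T for 16, but a cheaper cover exists.
E alone covers North, Uptown, Central — every zone.
Total opening cost: 12.
No cover costs less than 12.

12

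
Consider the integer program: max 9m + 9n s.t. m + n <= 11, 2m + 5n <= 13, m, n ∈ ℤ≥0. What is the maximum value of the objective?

(m,n)=(6,0): 1·6+1·0=6≤11, 2·6+5·0=12≤13, objective 54.
(m,n)=(5,0): 1·5+1·0=5≤11, 2·5+5·0=10≤13, objective 45.
Maximum is 54 at (m,n)=(6,0).

54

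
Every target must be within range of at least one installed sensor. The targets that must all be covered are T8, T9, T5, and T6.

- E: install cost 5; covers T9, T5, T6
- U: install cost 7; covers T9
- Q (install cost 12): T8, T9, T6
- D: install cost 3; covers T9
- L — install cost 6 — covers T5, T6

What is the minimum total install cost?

17

Choose E and Q: together they cover T8, T9, T5, T6 — every target.
Total install cost: 5 + 12 = 17.
No cover costs less than 17.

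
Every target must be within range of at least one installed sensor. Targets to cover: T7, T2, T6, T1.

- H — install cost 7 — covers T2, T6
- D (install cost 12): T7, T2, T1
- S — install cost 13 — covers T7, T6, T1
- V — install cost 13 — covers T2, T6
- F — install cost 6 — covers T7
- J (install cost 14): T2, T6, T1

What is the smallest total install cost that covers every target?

Choose H and D: together they cover T7, T2, T6, T1 — every target.
Total install cost: 7 + 12 = 19.
No cover costs less than 19.

19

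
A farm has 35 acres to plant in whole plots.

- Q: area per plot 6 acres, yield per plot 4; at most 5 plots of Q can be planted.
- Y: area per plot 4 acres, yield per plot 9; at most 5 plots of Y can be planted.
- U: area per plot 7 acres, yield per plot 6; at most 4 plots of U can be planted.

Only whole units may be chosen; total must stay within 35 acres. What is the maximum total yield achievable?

57

Y has the best ratio (9/4); taking only Y gives at most 5×9 = 45 (stopped by the supply cap of 5).
Mixing does better — 5×Y and 2×U: area 34 ≤ 35, yield 5·9 + 2·6 = 57.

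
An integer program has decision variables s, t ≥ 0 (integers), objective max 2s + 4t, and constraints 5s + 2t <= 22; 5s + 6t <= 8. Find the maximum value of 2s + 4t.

The continuous relaxation peaks at (0, 1.33) with value 5.33; rounding to a feasible lattice point costs some objective.
(s,t)=(0,1): 5·0+2·1=2≤22, 5·0+6·1=6≤8, objective 4.
(s,t)=(1,0): 5·1+2·0=5≤22, 5·1+6·0=5≤8, objective 2.
(s,t)=(0,0): 5·0+2·0=0≤22, 5·0+6·0=0≤8, objective 0.
The best lattice point is (0,1), giving 4.

4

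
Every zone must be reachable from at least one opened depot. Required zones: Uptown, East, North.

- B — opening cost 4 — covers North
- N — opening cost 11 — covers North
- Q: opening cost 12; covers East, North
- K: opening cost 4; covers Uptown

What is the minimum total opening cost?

16

The greedy cost-per-new-zone heuristic would pick B, K, and Q for 20, but a cheaper cover exists.
Choose Q and K: together they cover Uptown, East, North — every zone.
Total opening cost: 12 + 4 = 16.
No cover costs less than 16.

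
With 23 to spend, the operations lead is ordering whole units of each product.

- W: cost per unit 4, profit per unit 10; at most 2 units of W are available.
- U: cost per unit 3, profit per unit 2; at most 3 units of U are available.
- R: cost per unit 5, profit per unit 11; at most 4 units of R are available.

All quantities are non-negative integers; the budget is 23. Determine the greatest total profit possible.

Take 2×W and 3×R: cost 23 ≤ 23, profit 2·10 + 3·11 = 53.
W has the best ratio (10/4) and is taken to its limit of 2; remaining capacity is filled optimally with the others.

53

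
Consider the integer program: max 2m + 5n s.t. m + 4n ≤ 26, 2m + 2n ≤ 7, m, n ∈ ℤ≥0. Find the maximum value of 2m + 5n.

15

(m,n)=(0,3): 1·0+4·3=12≤26, 2·0+2·3=6≤7, objective 15.
(m,n)=(1,2): 1·1+4·2=9≤26, 2·1+2·2=6≤7, objective 12.
(m,n)=(0,2): 1·0+4·2=8≤26, 2·0+2·2=4≤7, objective 10.
Maximum is 15 at (m,n)=(0,3).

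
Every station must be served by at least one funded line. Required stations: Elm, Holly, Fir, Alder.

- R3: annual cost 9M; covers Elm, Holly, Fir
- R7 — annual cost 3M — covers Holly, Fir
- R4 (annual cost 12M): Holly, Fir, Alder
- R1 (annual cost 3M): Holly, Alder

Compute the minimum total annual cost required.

12

This is an integer covering problem.
Choose R3 and R1: together they cover Elm, Holly, Fir, Alder — every station.
Total annual cost: 9 + 3 = 12.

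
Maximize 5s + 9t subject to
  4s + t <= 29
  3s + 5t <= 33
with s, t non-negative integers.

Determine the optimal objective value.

59

Relaxing integrality, the LP optimum is 59.40 at (s,t) = (0, 6.6), which is not an integer point.
(s,t)=(1,6): 4·1+1·6=10≤29, 3·1+5·6=33≤33, objective 59.
(s,t)=(2,5): 4·2+1·5=13≤29, 3·2+5·5=31≤33, objective 55.
(s,t)=(0,6): 4·0+1·6=6≤29, 3·0+5·6=30≤33, objective 54.
(s,t)=(1,5): 4·1+1·5=9≤29, 3·1+5·5=28≤33, objective 50.
No feasible integer point exceeds 59.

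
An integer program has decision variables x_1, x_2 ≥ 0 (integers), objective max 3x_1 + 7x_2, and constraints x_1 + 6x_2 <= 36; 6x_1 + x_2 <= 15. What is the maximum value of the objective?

The continuous relaxation peaks at (1.54, 5.74) with value 44.83; rounding to a feasible lattice point costs some objective.
(x_1,x_2)=(0,6): 1·0+6·6=36≤36, 6·0+1·6=6≤15, objective 42.
(x_1,x_2)=(1,5): 1·1+6·5=31≤36, 6·1+1·5=11≤15, objective 38.
The best lattice point is (0,6), giving 42.

42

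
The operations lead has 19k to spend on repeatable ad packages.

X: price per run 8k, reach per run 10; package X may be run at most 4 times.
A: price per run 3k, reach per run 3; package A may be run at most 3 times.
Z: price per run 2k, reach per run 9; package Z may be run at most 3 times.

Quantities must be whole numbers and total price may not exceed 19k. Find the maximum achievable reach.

40

This is a bounded integer knapsack.
Z has the best ratio (9/2); taking only Z gives at most 3×9 = 27 (stopped by the supply cap of 3).
Mixing does better — 1×X, 1×A, and 3×Z: price 17 ≤ 19, reach 1·10 + 1·3 + 3·9 = 40.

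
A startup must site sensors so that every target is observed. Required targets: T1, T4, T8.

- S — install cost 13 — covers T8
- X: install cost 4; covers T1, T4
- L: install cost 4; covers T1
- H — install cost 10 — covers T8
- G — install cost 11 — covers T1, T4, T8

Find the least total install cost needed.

G alone covers T1, T4, T8 — every target.
Total install cost: 11.

11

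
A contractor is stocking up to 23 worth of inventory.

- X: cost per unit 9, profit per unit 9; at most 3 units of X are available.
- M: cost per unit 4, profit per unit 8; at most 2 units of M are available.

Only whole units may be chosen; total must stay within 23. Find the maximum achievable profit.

This is a bounded integer knapsack.
2×X and 1×M: cost 22 ≤ 23, profit 2·9 + 1·8 = 26.
1×X and 2×M: cost 17 ≤ 23, profit 1·9 + 2·8 = 25.
Best is 26.

26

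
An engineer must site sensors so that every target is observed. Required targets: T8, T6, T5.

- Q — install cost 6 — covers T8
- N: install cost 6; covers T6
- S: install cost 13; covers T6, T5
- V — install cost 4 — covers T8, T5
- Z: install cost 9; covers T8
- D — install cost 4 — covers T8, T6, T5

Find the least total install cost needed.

D alone covers T8, T6, T5 — every target.
Total install cost: 4.
No cover costs less than 4.

4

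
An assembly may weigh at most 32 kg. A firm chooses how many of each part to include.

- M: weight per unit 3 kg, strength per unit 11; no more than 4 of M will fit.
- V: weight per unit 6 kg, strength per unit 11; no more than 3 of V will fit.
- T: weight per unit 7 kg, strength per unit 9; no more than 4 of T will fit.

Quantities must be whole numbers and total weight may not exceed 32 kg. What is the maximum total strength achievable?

This is a bounded integer knapsack.
4×M and 3×V: weight 30 ≤ 32, strength 4·11 + 3·11 = 77.
4×M, 2×V, and 1×T: weight 31 ≤ 32, strength 4·11 + 2·11 + 1·9 = 75.
Best is 77.

77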